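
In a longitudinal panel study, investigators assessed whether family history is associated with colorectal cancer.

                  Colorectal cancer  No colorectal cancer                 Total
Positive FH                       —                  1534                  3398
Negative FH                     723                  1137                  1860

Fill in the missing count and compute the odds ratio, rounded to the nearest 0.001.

1.911

The missing cell is in the exposed row: 3398 − 1534 = 1864.
So a = 1864, b = 1534, c = 723, d = 1137.
OR = (a·d)/(b·c) = (1864 × 1137) / (1534 × 723) = 2119368 / 1109082 = 1.91092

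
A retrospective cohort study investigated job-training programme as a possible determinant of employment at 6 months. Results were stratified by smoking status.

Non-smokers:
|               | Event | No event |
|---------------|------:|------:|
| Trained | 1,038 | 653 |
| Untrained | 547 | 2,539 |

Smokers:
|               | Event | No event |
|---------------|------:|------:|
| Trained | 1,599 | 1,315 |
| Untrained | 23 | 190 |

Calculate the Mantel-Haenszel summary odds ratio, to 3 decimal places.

7.684

OR_MH = Σ(aᵢdᵢ/nᵢ) / Σ(bᵢcᵢ/nᵢ), where nᵢ is the stratum total.
Stratum 1 (Non-smokers): n = 4777; a·d/n = 1038·2539/4777 = 551.7023; b·c/n = 653·547/4777 = 74.7731
Stratum 2 (Smokers): n = 3127; a·d/n = 1599·190/3127 = 97.1570; b·c/n = 1315·23/3127 = 9.6722
OR_MH = (551.7023 + 97.1570) / (74.7731 + 9.6722) = 648.8593 / 84.4453 = 7.68378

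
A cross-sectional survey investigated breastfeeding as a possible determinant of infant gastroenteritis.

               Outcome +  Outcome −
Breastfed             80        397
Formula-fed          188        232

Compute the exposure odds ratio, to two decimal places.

Cells: a = 80, b = 397, c = 188, d = 232.
OR = (a·d)/(b·c) = (80 × 232) / (397 × 188) = 18560 / 74636 = 0.24867
Exposure is associated with lower odds of infant gastroenteritis (OR = 0.25 < 1).

0.25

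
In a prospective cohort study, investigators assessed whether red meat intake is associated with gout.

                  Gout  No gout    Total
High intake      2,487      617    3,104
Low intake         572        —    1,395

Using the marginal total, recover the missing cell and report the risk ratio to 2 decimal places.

1.95

The missing cell is in the unexposed row: 1395 − 572 = 823.
So a = 2487, b = 617, c = 572, d = 823.
RR = [a/(a+b)] / [c/(c+d)] = (2487/3104) / (572/1395) = 0.80122/0.41004 = 1.95403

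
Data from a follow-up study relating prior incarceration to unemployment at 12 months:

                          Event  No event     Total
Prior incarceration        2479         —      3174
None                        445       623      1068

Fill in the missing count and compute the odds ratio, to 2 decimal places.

The missing cell is in the exposed row: 3174 − 2479 = 695.
So a = 2479, b = 695, c = 445, d = 623.
OR = (a·d)/(b·c) = (2479 × 623) / (695 × 445) = 1544417 / 309275 = 4.99367

4.99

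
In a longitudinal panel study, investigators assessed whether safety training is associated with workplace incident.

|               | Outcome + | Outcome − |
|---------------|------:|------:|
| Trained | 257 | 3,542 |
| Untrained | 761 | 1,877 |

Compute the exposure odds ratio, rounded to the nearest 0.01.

Cells: a = 257, b = 3542, c = 761, d = 1877.
OR = (a·d)/(b·c) = (257 × 1877) / (3542 × 761) = 482389 / 2695462 = 0.17896
Exposure is associated with lower odds of workplace incident (OR = 0.18 < 1).

0.18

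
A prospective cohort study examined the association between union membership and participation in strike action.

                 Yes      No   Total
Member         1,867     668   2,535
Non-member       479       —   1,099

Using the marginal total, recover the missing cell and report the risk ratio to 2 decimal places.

The missing cell is in the unexposed row: 1099 − 479 = 620.
So a = 1867, b = 668, c = 479, d = 620.
RR = [a/(a+b)] / [c/(c+d)] = (1867/2535) / (479/1099) = 0.73649/0.43585 = 1.68977

1.69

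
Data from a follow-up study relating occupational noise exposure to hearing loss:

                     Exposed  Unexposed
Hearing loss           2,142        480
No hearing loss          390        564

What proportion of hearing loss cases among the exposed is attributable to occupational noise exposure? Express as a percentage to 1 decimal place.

45.7

Reading the table with exposure as columns: a = 2142 (Exposed, case), b = 390 (Exposed, non-case), c = 480 (Unexposed, case), d = 564.
Risk in exposed = 2142/2532 = 0.84597; risk in unexposed = 480/1044 = 0.45977.
RR = 0.84597/0.45977 = 1.83999
AR% = (RR − 1)/RR × 100 = (1.83999 − 1)/1.83999 × 100 = 45.6518%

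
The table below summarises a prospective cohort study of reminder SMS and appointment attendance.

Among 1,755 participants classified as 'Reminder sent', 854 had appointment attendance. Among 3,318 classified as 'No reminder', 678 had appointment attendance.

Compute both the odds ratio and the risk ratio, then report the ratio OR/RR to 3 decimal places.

From the description: a = 854, b = 901, c = 678, d = 2640.
OR = (854·2640)/(901·678) = 2254560/610878 = 3.69069
Risk in exposed = 854/1755 = 0.48661; risk in unexposed = 678/3318 = 0.20434; RR = 2.38137
OR/RR = 3.69069 / 2.38137 = 1.54982
The outcome is not rare, so the OR lies further from 1 than the RR.

1.550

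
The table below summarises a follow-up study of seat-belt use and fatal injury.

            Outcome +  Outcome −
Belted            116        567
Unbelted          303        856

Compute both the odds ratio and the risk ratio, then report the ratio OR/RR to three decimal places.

Cells: a = 116, b = 567, c = 303, d = 856.
OR = (116·856)/(567·303) = 99296/171801 = 0.57797
Risk in exposed = 116/683 = 0.16984; risk in unexposed = 303/1159 = 0.26143; RR = 0.64965
OR/RR = 0.57797 / 0.64965 = 0.88967
The outcome is not rare, so the OR lies further from 1 than the RR.

0.890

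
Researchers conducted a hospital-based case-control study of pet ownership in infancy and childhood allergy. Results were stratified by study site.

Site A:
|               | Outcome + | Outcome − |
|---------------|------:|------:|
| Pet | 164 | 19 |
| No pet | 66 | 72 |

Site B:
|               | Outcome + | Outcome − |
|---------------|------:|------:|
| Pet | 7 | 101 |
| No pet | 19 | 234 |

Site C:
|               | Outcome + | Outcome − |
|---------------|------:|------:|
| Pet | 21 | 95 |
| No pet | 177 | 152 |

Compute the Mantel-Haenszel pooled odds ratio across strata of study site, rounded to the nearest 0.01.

OR_MH = Σ(aᵢdᵢ/nᵢ) / Σ(bᵢcᵢ/nᵢ), where nᵢ is the stratum total.
Stratum 1 (Site A): n = 321; a·d/n = 164·72/321 = 36.7850; b·c/n = 19·66/321 = 3.9065
Stratum 2 (Site B): n = 361; a·d/n = 7·234/361 = 4.5374; b·c/n = 101·19/361 = 5.3158
Stratum 3 (Site C): n = 445; a·d/n = 21·152/445 = 7.1730; b·c/n = 95·177/445 = 37.7865
OR_MH = (36.7850 + 4.5374 + 7.1730) / (3.9065 + 5.3158 + 37.7865) = 48.4955 / 47.0088 = 1.03162

1.03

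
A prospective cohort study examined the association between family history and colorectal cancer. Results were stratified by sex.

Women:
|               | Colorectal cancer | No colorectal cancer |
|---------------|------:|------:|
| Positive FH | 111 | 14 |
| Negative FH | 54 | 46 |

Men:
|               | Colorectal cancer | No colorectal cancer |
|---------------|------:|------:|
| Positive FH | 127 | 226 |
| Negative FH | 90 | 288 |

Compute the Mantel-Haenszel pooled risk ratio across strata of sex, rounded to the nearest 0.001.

RR_MH = Σ(aᵢ·n₀ᵢ/nᵢ) / Σ(cᵢ·n₁ᵢ/nᵢ), with n₁ᵢ = aᵢ+bᵢ (exposed), n₀ᵢ = cᵢ+dᵢ (unexposed), nᵢ = n₁ᵢ+n₀ᵢ.
Stratum 1 (Women): n₁ = 125, n₀ = 100, n = 225; a·n₀/n = 111·100/225 = 49.3333; c·n₁/n = 54·125/225 = 30.0000
Stratum 2 (Men): n₁ = 353, n₀ = 378, n = 731; a·n₀/n = 127·378/731 = 65.6717; c·n₁/n = 90·353/731 = 43.4610
RR_MH = (49.3333 + 65.6717) / (30.0000 + 43.4610) = 115.0050 / 73.4610 = 1.56552

1.566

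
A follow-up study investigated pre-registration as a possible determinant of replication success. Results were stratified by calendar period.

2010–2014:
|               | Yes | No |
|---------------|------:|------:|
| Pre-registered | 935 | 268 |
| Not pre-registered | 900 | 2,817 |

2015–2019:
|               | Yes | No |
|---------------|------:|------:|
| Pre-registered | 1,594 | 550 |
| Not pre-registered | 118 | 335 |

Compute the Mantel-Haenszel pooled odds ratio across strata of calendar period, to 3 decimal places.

OR_MH = Σ(aᵢdᵢ/nᵢ) / Σ(bᵢcᵢ/nᵢ), where nᵢ is the stratum total.
Stratum 1 (2010–2014): n = 4920; a·d/n = 935·2817/4920 = 535.3445; b·c/n = 268·900/4920 = 49.0244
Stratum 2 (2015–2019): n = 2597; a·d/n = 1594·335/2597 = 205.6180; b·c/n = 550·118/2597 = 24.9904
OR_MH = (535.3445 + 205.6180) / (49.0244 + 24.9904) = 740.9625 / 74.0148 = 10.01101

10.011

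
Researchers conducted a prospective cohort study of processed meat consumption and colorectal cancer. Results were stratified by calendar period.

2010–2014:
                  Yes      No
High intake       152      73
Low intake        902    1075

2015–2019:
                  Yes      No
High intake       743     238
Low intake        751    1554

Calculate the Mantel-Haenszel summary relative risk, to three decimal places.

RR_MH = Σ(aᵢ·n₀ᵢ/nᵢ) / Σ(cᵢ·n₁ᵢ/nᵢ), with n₁ᵢ = aᵢ+bᵢ (exposed), n₀ᵢ = cᵢ+dᵢ (unexposed), nᵢ = n₁ᵢ+n₀ᵢ.
Stratum 1 (2010–2014): n₁ = 225, n₀ = 1977, n = 2202; a·n₀/n = 152·1977/2202 = 136.4687; c·n₁/n = 902·225/2202 = 92.1662
Stratum 2 (2015–2019): n₁ = 981, n₀ = 2305, n = 3286; a·n₀/n = 743·2305/3286 = 521.1853; c·n₁/n = 751·981/3286 = 224.2030
RR_MH = (136.4687 + 521.1853) / (92.1662 + 224.2030) = 657.6540 / 316.3692 = 2.07875

2.079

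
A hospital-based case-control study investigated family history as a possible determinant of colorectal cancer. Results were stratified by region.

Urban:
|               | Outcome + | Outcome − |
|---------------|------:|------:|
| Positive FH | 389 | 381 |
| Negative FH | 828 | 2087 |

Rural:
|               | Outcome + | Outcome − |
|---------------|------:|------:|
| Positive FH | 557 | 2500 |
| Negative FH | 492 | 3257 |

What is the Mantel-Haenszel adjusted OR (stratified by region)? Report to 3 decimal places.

OR_MH = Σ(aᵢdᵢ/nᵢ) / Σ(bᵢcᵢ/nᵢ), where nᵢ is the stratum total.
Stratum 1 (Urban): n = 3685; a·d/n = 389·2087/3685 = 220.3102; b·c/n = 381·828/3685 = 85.6087
Stratum 2 (Rural): n = 6806; a·d/n = 557·3257/6806 = 266.5514; b·c/n = 2500·492/6806 = 180.7229
OR_MH = (220.3102 + 266.5514) / (85.6087 + 180.7229) = 486.8616 / 266.3316 = 1.82803

1.828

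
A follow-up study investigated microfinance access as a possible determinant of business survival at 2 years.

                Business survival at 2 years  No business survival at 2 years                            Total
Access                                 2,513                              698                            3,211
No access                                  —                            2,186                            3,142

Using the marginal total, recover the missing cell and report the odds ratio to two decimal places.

8.23

The missing cell is in the unexposed row: 3142 − 2186 = 956.
So a = 2513, b = 698, c = 956, d = 2186.
OR = (a·d)/(b·c) = (2513 × 2186) / (698 × 956) = 5493418 / 667288 = 8.23245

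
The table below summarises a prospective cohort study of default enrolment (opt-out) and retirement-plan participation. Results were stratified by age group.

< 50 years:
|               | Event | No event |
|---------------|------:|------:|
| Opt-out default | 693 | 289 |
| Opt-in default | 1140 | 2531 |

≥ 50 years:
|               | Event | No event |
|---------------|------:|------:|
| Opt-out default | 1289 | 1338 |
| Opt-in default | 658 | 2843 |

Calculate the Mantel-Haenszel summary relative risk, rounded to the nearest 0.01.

2.46

RR_MH = Σ(aᵢ·n₀ᵢ/nᵢ) / Σ(cᵢ·n₁ᵢ/nᵢ), with n₁ᵢ = aᵢ+bᵢ (exposed), n₀ᵢ = cᵢ+dᵢ (unexposed), nᵢ = n₁ᵢ+n₀ᵢ.
Stratum 1 (< 50 years): n₁ = 982, n₀ = 3671, n = 4653; a·n₀/n = 693·3671/4653 = 546.7447; c·n₁/n = 1140·982/4653 = 240.5932
Stratum 2 (≥ 50 years): n₁ = 2627, n₀ = 3501, n = 6128; a·n₀/n = 1289·3501/6128 = 736.4212; c·n₁/n = 658·2627/6128 = 282.0767
RR_MH = (546.7447 + 736.4212) / (240.5932 + 282.0767) = 1283.1659 / 522.6699 = 2.45502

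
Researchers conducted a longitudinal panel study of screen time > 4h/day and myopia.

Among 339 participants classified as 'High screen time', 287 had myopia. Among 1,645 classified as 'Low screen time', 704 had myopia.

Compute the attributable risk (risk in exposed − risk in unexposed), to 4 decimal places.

From the description: a = 287, b = 52, c = 704, d = 941.
Risk in exposed = 287/339 = 0.846608; risk in unexposed = 704/1645 = 0.427964.
Risk difference = 0.846608 − 0.427964 = 0.418644

0.4186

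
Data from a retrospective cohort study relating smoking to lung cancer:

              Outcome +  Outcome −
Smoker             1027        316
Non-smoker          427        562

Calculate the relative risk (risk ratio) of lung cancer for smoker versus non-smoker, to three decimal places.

1.771

Cells: a = 1027, b = 316, c = 427, d = 562.
Risk in exposed = 1027/1343 = 0.76471; risk in unexposed = 427/989 = 0.43175.
RR = 0.76471 / 0.43175 = 1.77118
The risk among the exposed is 1.77 times that among the unexposed.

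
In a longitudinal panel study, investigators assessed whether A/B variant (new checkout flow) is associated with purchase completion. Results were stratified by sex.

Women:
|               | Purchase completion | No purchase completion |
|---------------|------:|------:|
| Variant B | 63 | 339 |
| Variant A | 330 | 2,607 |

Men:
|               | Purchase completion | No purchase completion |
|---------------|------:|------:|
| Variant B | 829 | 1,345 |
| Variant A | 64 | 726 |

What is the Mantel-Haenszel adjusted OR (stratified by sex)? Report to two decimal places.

OR_MH = Σ(aᵢdᵢ/nᵢ) / Σ(bᵢcᵢ/nᵢ), where nᵢ is the stratum total.
Stratum 1 (Women): n = 3339; a·d/n = 63·2607/3339 = 49.1887; b·c/n = 339·330/3339 = 33.5040
Stratum 2 (Men): n = 2964; a·d/n = 829·726/2964 = 203.0547; b·c/n = 1345·64/2964 = 29.0418
OR_MH = (49.1887 + 203.0547) / (33.5040 + 29.0418) = 252.2433 / 62.5459 = 4.03293

4.03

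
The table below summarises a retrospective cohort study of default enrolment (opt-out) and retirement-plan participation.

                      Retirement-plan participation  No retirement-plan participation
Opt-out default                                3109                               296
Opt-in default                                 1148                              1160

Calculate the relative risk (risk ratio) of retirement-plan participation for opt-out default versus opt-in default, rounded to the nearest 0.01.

1.84

Cells: a = 3109, b = 296, c = 1148, d = 1160.
Risk in exposed = 3109/3405 = 0.91307; risk in unexposed = 1148/2308 = 0.49740.
RR = 0.91307 / 0.49740 = 1.83568
The risk among the exposed is 1.84 times that among the unexposed.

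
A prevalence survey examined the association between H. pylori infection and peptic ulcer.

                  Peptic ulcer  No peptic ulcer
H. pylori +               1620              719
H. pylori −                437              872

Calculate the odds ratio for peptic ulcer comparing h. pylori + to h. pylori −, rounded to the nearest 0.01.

Cells: a = 1620, b = 719, c = 437, d = 872.
OR = (a·d)/(b·c) = (1620 × 872) / (719 × 437) = 1412640 / 314203 = 4.49595
The odds of peptic ulcer are about 4.50 times as high in the h. pylori + group.

4.50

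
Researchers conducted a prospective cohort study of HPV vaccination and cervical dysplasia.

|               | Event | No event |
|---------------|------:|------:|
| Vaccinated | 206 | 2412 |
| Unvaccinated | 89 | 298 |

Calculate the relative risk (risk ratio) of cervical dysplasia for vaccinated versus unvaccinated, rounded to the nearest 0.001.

Cells: a = 206, b = 2412, c = 89, d = 298.
Risk in exposed = 206/2618 = 0.07869; risk in unexposed = 89/387 = 0.22997.
RR = 0.07869 / 0.22997 = 0.34215
The risk is 66% lower among the exposed than among the unexposed.

0.342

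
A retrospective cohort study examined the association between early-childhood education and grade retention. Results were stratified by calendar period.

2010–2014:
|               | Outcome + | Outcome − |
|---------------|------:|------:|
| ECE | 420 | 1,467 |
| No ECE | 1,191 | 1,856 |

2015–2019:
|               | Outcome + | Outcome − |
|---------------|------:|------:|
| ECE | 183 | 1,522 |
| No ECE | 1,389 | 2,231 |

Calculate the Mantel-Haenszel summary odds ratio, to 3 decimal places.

0.312

OR_MH = Σ(aᵢdᵢ/nᵢ) / Σ(bᵢcᵢ/nᵢ), where nᵢ is the stratum total.
Stratum 1 (2010–2014): n = 4934; a·d/n = 420·1856/4934 = 157.9895; b·c/n = 1467·1191/4934 = 354.1137
Stratum 2 (2015–2019): n = 5325; a·d/n = 183·2231/5325 = 76.6710; b·c/n = 1522·1389/5325 = 397.0062
OR_MH = (157.9895 + 76.6710) / (354.1137 + 397.0062) = 234.6604 / 751.1199 = 0.31241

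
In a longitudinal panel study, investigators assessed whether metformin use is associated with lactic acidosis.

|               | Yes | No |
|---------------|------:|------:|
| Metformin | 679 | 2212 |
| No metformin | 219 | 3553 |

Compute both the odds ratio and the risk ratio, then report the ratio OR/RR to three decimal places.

Cells: a = 679, b = 2212, c = 219, d = 3553.
OR = (679·3553)/(2212·219) = 2412487/484428 = 4.98007
Risk in exposed = 679/2891 = 0.23487; risk in unexposed = 219/3772 = 0.05806; RR = 4.04529
OR/RR = 4.98007 / 4.04529 = 1.23108
The outcome is not rare, so the OR lies further from 1 than the RR.

1.231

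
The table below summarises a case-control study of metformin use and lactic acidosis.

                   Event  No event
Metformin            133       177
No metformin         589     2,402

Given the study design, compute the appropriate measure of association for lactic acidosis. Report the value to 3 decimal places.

3.064

Cells: a = 133, b = 177, c = 589, d = 2402.
This is a case-control study: participants were sampled on outcome status, so risks in the source population cannot be estimated directly — relative risk is not valid here. The odds ratio is the appropriate measure.
OR = (a·d)/(b·c) = (133 × 2402) / (177 × 589) = 319466 / 104253 = 3.06433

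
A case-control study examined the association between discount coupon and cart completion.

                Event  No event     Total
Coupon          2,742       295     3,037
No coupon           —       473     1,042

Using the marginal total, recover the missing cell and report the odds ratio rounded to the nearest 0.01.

7.73

The missing cell is in the unexposed row: 1042 − 473 = 569.
So a = 2742, b = 295, c = 569, d = 473.
OR = (a·d)/(b·c) = (2742 × 473) / (295 × 569) = 1296966 / 167855 = 7.72670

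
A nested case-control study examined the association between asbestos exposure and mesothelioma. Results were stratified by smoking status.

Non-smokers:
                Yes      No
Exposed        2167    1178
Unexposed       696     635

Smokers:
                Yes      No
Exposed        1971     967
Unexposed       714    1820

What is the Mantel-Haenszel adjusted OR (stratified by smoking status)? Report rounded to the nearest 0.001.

OR_MH = Σ(aᵢdᵢ/nᵢ) / Σ(bᵢcᵢ/nᵢ), where nᵢ is the stratum total.
Stratum 1 (Non-smokers): n = 4676; a·d/n = 2167·635/4676 = 294.2782; b·c/n = 1178·696/4676 = 175.3396
Stratum 2 (Smokers): n = 5472; a·d/n = 1971·1820/5472 = 655.5592; b·c/n = 967·714/5472 = 126.1765
OR_MH = (294.2782 + 655.5592) / (175.3396 + 126.1765) = 949.8374 / 301.5161 = 3.15020

3.150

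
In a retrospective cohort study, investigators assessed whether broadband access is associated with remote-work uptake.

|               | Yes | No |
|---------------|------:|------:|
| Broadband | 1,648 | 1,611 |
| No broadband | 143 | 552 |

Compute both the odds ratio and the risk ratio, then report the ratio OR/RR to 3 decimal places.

Cells: a = 1648, b = 1611, c = 143, d = 552.
OR = (1648·552)/(1611·143) = 909696/230373 = 3.94880
Risk in exposed = 1648/3259 = 0.50568; risk in unexposed = 143/695 = 0.20576; RR = 2.45766
OR/RR = 3.94880 / 2.45766 = 1.60673
The outcome is not rare, so the OR lies further from 1 than the RR.

1.607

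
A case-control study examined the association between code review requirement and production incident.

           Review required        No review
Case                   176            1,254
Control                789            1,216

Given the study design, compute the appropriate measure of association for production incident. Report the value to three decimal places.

0.216

Reading the table with exposure as columns: a = 176 (Review required, case), b = 789 (Review required, non-case), c = 1254 (No review, case), d = 1216.
This is a case-control study: participants were sampled on outcome status, so risks in the source population cannot be estimated directly — relative risk is not valid here. The odds ratio is the appropriate measure.
OR = (a·d)/(b·c) = (176 × 1216) / (789 × 1254) = 214016 / 989406 = 0.21631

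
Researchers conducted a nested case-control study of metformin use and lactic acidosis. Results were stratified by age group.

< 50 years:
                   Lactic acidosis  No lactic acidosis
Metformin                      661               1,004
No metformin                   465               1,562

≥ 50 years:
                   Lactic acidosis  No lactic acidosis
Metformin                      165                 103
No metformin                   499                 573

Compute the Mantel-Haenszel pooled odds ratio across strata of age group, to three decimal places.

OR_MH = Σ(aᵢdᵢ/nᵢ) / Σ(bᵢcᵢ/nᵢ), where nᵢ is the stratum total.
Stratum 1 (< 50 years): n = 3692; a·d/n = 661·1562/3692 = 279.6538; b·c/n = 1004·465/3692 = 126.4518
Stratum 2 (≥ 50 years): n = 1340; a·d/n = 165·573/1340 = 70.5560; b·c/n = 103·499/1340 = 38.3560
OR_MH = (279.6538 + 70.5560) / (126.4518 + 38.3560) = 350.2098 / 164.8078 = 2.12496

2.125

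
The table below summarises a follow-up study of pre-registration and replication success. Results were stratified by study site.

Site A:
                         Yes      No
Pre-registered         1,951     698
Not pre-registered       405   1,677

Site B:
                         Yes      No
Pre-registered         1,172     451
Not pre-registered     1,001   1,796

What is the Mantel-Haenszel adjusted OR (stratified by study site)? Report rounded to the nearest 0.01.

OR_MH = Σ(aᵢdᵢ/nᵢ) / Σ(bᵢcᵢ/nᵢ), where nᵢ is the stratum total.
Stratum 1 (Site A): n = 4731; a·d/n = 1951·1677/4731 = 691.5720; b·c/n = 698·405/4731 = 59.7527
Stratum 2 (Site B): n = 4420; a·d/n = 1172·1796/4420 = 476.2244; b·c/n = 451·1001/4420 = 102.1382
OR_MH = (691.5720 + 476.2244) / (59.7527 + 102.1382) = 1167.7964 / 161.8909 = 7.21348

7.21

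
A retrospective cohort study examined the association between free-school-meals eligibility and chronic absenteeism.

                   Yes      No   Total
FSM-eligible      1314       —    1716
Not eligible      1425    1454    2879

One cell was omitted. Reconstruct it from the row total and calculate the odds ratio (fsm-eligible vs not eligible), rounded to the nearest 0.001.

3.335

The missing cell is in the exposed row: 1716 − 1314 = 402.
So a = 1314, b = 402, c = 1425, d = 1454.
OR = (a·d)/(b·c) = (1314 × 1454) / (402 × 1425) = 1910556 / 572850 = 3.33518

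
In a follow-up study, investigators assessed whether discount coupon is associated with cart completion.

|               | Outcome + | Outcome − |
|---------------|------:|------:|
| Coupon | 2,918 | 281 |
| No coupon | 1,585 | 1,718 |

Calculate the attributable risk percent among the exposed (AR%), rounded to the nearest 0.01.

Cells: a = 2918, b = 281, c = 1585, d = 1718.
Risk in exposed = 2918/3199 = 0.91216; risk in unexposed = 1585/3303 = 0.47987.
RR = 0.91216/0.47987 = 1.90086
AR% = (RR − 1)/RR × 100 = (1.90086 − 1)/1.90086 × 100 = 47.3923%

47.39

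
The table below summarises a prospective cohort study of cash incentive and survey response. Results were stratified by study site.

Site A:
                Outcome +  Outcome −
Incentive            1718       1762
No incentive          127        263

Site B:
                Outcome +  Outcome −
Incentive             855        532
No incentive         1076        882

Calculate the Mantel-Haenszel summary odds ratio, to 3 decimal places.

OR_MH = Σ(aᵢdᵢ/nᵢ) / Σ(bᵢcᵢ/nᵢ), where nᵢ is the stratum total.
Stratum 1 (Site A): n = 3870; a·d/n = 1718·263/3870 = 116.7530; b·c/n = 1762·127/3870 = 57.8227
Stratum 2 (Site B): n = 3345; a·d/n = 855·882/3345 = 225.4439; b·c/n = 532·1076/3345 = 171.1306
OR_MH = (116.7530 + 225.4439) / (57.8227 + 171.1306) = 342.1969 / 228.9534 = 1.49461

1.495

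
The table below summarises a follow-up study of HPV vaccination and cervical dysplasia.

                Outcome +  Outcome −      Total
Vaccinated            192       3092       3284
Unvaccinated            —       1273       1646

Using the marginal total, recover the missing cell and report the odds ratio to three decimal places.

0.212

The missing cell is in the unexposed row: 1646 − 1273 = 373.
So a = 192, b = 3092, c = 373, d = 1273.
OR = (a·d)/(b·c) = (192 × 1273) / (3092 × 373) = 244416 / 1153316 = 0.21192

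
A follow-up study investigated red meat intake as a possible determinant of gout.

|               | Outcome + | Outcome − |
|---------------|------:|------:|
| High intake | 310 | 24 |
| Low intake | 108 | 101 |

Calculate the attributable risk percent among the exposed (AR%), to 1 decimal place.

Cells: a = 310, b = 24, c = 108, d = 101.
Risk in exposed = 310/334 = 0.92814; risk in unexposed = 108/209 = 0.51675.
RR = 0.92814/0.51675 = 1.79613
AR% = (RR − 1)/RR × 100 = (1.79613 − 1)/1.79613 × 100 = 44.3247%

44.3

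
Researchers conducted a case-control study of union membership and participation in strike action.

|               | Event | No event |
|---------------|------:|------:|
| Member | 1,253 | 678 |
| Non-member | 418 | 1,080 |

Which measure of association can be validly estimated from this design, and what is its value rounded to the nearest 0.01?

4.77

Cells: a = 1253, b = 678, c = 418, d = 1080.
This is a case-control study: participants were sampled on outcome status, so risks in the source population cannot be estimated directly — relative risk is not valid here. The odds ratio is the appropriate measure.
OR = (a·d)/(b·c) = (1253 × 1080) / (678 × 418) = 1353240 / 283404 = 4.77495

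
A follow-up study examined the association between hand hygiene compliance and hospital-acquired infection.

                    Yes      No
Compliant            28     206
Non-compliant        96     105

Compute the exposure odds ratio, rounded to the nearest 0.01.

0.15

Cells: a = 28, b = 206, c = 96, d = 105.
OR = (a·d)/(b·c) = (28 × 105) / (206 × 96) = 2940 / 19776 = 0.14867
Exposure is associated with lower odds of hospital-acquired infection (OR = 0.15 < 1).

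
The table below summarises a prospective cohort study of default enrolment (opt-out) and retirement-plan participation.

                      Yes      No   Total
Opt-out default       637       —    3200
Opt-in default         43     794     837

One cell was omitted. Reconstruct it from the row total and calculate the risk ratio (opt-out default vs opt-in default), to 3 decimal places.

The missing cell is in the exposed row: 3200 − 637 = 2563.
So a = 637, b = 2563, c = 43, d = 794.
RR = [a/(a+b)] / [c/(c+d)] = (637/3200) / (43/837) = 0.19906/0.05137 = 3.87477

3.875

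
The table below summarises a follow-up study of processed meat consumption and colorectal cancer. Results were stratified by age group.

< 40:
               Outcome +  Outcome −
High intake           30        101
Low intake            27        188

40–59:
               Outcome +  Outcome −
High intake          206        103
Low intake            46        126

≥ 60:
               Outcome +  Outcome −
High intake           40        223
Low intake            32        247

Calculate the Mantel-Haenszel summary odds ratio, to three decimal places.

2.864

OR_MH = Σ(aᵢdᵢ/nᵢ) / Σ(bᵢcᵢ/nᵢ), where nᵢ is the stratum total.
Stratum 1 (< 40): n = 346; a·d/n = 30·188/346 = 16.3006; b·c/n = 101·27/346 = 7.8815
Stratum 2 (40–59): n = 481; a·d/n = 206·126/481 = 53.9626; b·c/n = 103·46/481 = 9.8503
Stratum 3 (≥ 60): n = 542; a·d/n = 40·247/542 = 18.2288; b·c/n = 223·32/542 = 13.1661
OR_MH = (16.3006 + 53.9626 + 18.2288) / (7.8815 + 9.8503 + 13.1661) = 88.4919 / 30.8979 = 2.86401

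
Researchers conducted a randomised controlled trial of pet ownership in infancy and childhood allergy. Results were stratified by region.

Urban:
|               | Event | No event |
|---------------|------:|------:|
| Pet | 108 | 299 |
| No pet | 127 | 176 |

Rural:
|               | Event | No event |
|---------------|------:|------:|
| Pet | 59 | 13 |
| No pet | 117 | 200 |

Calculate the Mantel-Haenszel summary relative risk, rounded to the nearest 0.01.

RR_MH = Σ(aᵢ·n₀ᵢ/nᵢ) / Σ(cᵢ·n₁ᵢ/nᵢ), with n₁ᵢ = aᵢ+bᵢ (exposed), n₀ᵢ = cᵢ+dᵢ (unexposed), nᵢ = n₁ᵢ+n₀ᵢ.
Stratum 1 (Urban): n₁ = 407, n₀ = 303, n = 710; a·n₀/n = 108·303/710 = 46.0901; c·n₁/n = 127·407/710 = 72.8014
Stratum 2 (Rural): n₁ = 72, n₀ = 317, n = 389; a·n₀/n = 59·317/389 = 48.0797; c·n₁/n = 117·72/389 = 21.6555
RR_MH = (46.0901 + 48.0797) / (72.8014 + 21.6555) = 94.1698 / 94.4569 = 0.99696

1.00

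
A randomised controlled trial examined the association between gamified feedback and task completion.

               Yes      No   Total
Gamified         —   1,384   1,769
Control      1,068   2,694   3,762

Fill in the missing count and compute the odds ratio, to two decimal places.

The missing cell is in the exposed row: 1769 − 1384 = 385.
So a = 385, b = 1384, c = 1068, d = 2694.
OR = (a·d)/(b·c) = (385 × 2694) / (1384 × 1068) = 1037190 / 1478112 = 0.70170

0.70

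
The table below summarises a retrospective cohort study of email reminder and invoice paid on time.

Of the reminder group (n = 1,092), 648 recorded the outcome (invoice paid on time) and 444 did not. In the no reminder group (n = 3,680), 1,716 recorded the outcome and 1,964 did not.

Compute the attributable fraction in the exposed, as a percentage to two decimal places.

21.42

From the description: a = 648, b = 444, c = 1716, d = 1964.
Risk in exposed = 648/1092 = 0.59341; risk in unexposed = 1716/3680 = 0.46630.
RR = 0.59341/0.46630 = 1.27257
AR% = (RR − 1)/RR × 100 = (1.27257 − 1)/1.27257 × 100 = 21.4191%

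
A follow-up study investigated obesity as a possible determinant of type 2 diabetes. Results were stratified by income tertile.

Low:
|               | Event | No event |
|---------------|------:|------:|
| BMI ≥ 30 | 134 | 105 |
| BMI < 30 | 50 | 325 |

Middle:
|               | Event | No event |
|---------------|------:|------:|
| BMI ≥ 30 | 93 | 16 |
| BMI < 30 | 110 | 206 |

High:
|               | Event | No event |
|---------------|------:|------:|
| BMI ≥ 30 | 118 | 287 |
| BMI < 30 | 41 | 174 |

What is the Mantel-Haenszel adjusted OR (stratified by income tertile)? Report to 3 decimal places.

OR_MH = Σ(aᵢdᵢ/nᵢ) / Σ(bᵢcᵢ/nᵢ), where nᵢ is the stratum total.
Stratum 1 (Low): n = 614; a·d/n = 134·325/614 = 70.9283; b·c/n = 105·50/614 = 8.5505
Stratum 2 (Middle): n = 425; a·d/n = 93·206/425 = 45.0776; b·c/n = 16·110/425 = 4.1412
Stratum 3 (High): n = 620; a·d/n = 118·174/620 = 33.1161; b·c/n = 287·41/620 = 18.9790
OR_MH = (70.9283 + 45.0776 + 33.1161) / (8.5505 + 4.1412 + 18.9790) = 149.1221 / 31.6707 = 4.70852

4.709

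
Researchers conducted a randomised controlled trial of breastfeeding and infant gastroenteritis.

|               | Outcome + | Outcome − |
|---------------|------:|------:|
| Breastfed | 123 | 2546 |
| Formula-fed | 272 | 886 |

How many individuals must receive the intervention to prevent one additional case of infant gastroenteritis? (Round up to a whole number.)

6

Risk in treated group = 123/2669 = 0.04608; risk in control = 272/1158 = 0.23489.
Absolute risk reduction = 0.23489 − 0.04608 = 0.18880
NNT = 1 / ARR = 1 / 0.18880 = 5.297 → round up → 6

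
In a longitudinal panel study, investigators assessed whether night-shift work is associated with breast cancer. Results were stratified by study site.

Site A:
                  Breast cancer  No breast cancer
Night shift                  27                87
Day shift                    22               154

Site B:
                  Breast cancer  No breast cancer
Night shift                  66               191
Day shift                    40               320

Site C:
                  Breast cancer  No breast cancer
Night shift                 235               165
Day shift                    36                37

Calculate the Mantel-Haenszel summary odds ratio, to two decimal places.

2.12

OR_MH = Σ(aᵢdᵢ/nᵢ) / Σ(bᵢcᵢ/nᵢ), where nᵢ is the stratum total.
Stratum 1 (Site A): n = 290; a·d/n = 27·154/290 = 14.3379; b·c/n = 87·22/290 = 6.6000
Stratum 2 (Site B): n = 617; a·d/n = 66·320/617 = 34.2301; b·c/n = 191·40/617 = 12.3825
Stratum 3 (Site C): n = 473; a·d/n = 235·37/473 = 18.3827; b·c/n = 165·36/473 = 12.5581
OR_MH = (14.3379 + 34.2301 + 18.3827) / (6.6000 + 12.3825 + 12.5581) = 66.9507 / 31.5406 = 2.12268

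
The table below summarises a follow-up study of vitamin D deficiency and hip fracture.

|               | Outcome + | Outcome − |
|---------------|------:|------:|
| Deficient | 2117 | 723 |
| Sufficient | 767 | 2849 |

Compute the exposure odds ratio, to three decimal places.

Cells: a = 2117, b = 723, c = 767, d = 2849.
OR = (a·d)/(b·c) = (2117 × 2849) / (723 × 767) = 6031333 / 554541 = 10.87626
The odds of hip fracture are about 10.88 times as high in the deficient group.

10.876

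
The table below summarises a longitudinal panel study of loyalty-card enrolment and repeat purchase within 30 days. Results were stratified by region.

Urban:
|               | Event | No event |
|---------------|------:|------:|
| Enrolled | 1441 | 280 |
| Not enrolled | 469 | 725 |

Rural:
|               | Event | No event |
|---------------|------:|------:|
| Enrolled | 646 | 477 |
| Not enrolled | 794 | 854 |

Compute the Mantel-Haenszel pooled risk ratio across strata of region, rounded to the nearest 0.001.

RR_MH = Σ(aᵢ·n₀ᵢ/nᵢ) / Σ(cᵢ·n₁ᵢ/nᵢ), with n₁ᵢ = aᵢ+bᵢ (exposed), n₀ᵢ = cᵢ+dᵢ (unexposed), nᵢ = n₁ᵢ+n₀ᵢ.
Stratum 1 (Urban): n₁ = 1721, n₀ = 1194, n = 2915; a·n₀/n = 1441·1194/2915 = 590.2415; c·n₁/n = 469·1721/2915 = 276.8950
Stratum 2 (Rural): n₁ = 1123, n₀ = 1648, n = 2771; a·n₀/n = 646·1648/2771 = 384.1963; c·n₁/n = 794·1123/2771 = 321.7835
RR_MH = (590.2415 + 384.1963) / (276.8950 + 321.7835) = 974.4378 / 598.6785 = 1.62765

1.628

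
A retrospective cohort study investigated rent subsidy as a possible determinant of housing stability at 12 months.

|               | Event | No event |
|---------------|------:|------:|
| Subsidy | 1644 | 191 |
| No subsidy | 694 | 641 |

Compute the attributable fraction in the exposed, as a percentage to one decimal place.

Cells: a = 1644, b = 191, c = 694, d = 641.
Risk in exposed = 1644/1835 = 0.89591; risk in unexposed = 694/1335 = 0.51985.
RR = 0.89591/0.51985 = 1.72341
AR% = (RR − 1)/RR × 100 = (1.72341 − 1)/1.72341 × 100 = 41.9754%

42.0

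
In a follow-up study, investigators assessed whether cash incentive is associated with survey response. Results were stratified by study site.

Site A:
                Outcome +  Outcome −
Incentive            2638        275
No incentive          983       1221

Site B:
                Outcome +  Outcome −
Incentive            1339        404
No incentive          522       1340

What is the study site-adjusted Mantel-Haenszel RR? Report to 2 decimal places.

2.25

RR_MH = Σ(aᵢ·n₀ᵢ/nᵢ) / Σ(cᵢ·n₁ᵢ/nᵢ), with n₁ᵢ = aᵢ+bᵢ (exposed), n₀ᵢ = cᵢ+dᵢ (unexposed), nᵢ = n₁ᵢ+n₀ᵢ.
Stratum 1 (Site A): n₁ = 2913, n₀ = 2204, n = 5117; a·n₀/n = 2638·2204/5117 = 1136.2423; c·n₁/n = 983·2913/5117 = 559.6011
Stratum 2 (Site B): n₁ = 1743, n₀ = 1862, n = 3605; a·n₀/n = 1339·1862/3605 = 691.6000; c·n₁/n = 522·1743/3605 = 252.3845
RR_MH = (1136.2423 + 691.6000) / (559.6011 + 252.3845) = 1827.8423 / 811.9856 = 2.25108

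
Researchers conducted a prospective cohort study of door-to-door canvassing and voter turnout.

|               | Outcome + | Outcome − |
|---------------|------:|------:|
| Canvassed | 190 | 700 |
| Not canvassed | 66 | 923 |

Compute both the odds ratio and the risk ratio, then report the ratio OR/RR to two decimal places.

Cells: a = 190, b = 700, c = 66, d = 923.
OR = (190·923)/(700·66) = 175370/46200 = 3.79589
Risk in exposed = 190/890 = 0.21348; risk in unexposed = 66/989 = 0.06673; RR = 3.19901
OR/RR = 3.79589 / 3.19901 = 1.18658
The outcome is not rare, so the OR lies further from 1 than the RR.

1.19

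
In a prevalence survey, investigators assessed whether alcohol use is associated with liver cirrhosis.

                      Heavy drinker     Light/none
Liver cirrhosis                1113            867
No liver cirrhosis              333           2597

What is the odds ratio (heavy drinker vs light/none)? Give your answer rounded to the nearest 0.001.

10.012

Reading the table with exposure as columns: a = 1113 (Heavy drinker, case), b = 333 (Heavy drinker, non-case), c = 867 (Light/none, case), d = 2597.
OR = (a·d)/(b·c) = (1113 × 2597) / (333 × 867) = 2890461 / 288711 = 10.01161
The odds of liver cirrhosis are about 10.01 times as high in the heavy drinker group.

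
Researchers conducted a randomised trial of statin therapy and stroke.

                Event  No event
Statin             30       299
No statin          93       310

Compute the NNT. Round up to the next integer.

Risk in treated group = 30/329 = 0.09119; risk in control = 93/403 = 0.23077.
Absolute risk reduction = 0.23077 − 0.09119 = 0.13958
NNT = 1 / ARR = 1 / 0.13958 = 7.164 → round up → 8

8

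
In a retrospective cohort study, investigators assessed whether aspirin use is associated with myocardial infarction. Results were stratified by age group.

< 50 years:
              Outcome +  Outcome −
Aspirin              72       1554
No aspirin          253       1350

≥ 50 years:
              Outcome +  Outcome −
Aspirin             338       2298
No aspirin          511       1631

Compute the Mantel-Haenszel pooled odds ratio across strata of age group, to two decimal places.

OR_MH = Σ(aᵢdᵢ/nᵢ) / Σ(bᵢcᵢ/nᵢ), where nᵢ is the stratum total.
Stratum 1 (< 50 years): n = 3229; a·d/n = 72·1350/3229 = 30.1022; b·c/n = 1554·253/3229 = 121.7597
Stratum 2 (≥ 50 years): n = 4778; a·d/n = 338·1631/4778 = 115.3784; b·c/n = 2298·511/4778 = 245.7677
OR_MH = (30.1022 + 115.3784) / (121.7597 + 245.7677) = 145.4806 / 367.5274 = 0.39584

0.40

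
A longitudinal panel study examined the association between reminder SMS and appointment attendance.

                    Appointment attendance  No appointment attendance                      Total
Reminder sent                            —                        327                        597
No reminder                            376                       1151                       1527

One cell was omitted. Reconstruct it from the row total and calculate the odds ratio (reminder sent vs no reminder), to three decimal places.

The missing cell is in the exposed row: 597 − 327 = 270.
So a = 270, b = 327, c = 376, d = 1151.
OR = (a·d)/(b·c) = (270 × 1151) / (327 × 376) = 310770 / 122952 = 2.52757

2.528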